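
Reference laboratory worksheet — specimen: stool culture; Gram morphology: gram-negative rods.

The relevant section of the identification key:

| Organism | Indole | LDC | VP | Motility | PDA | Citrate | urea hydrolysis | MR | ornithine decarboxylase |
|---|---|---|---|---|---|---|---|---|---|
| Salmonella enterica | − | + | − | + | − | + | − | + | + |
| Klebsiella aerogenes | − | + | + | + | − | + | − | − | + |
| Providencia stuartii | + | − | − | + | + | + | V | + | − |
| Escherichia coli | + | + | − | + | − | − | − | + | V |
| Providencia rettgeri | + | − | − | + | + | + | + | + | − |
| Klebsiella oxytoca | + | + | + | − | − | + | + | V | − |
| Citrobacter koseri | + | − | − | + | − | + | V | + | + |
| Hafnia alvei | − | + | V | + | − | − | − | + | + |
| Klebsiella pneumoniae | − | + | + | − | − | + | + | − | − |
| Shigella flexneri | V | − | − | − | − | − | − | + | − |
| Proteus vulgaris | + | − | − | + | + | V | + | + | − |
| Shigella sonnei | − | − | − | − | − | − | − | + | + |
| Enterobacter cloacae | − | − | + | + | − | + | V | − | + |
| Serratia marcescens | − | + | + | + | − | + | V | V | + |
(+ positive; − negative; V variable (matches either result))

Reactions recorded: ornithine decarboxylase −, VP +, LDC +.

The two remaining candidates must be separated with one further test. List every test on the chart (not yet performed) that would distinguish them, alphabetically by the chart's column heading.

Indole

LDC +: excludes 7 organisms — 7 left.
VP +: excludes Salmonella enterica, Escherichia coli — 5 left.
ornithine decarboxylase −: excludes Klebsiella aerogenes, Hafnia alvei, Serratia marcescens — 2 left.
Two candidates remain: Klebsiella oxytoca and Klebsiella pneumoniae.
  Indole: Klebsiella oxytoca +, Klebsiella pneumoniae − — discriminates.
  Motility: − vs − — same for both, does not separate.
  PDA: − vs − — same for both, does not separate.
  Citrate: + vs + — same for both, does not separate.
  urea hydrolysis: + vs + — same for both, does not separate.
  MR: V vs − — variable for at least one, does not separate.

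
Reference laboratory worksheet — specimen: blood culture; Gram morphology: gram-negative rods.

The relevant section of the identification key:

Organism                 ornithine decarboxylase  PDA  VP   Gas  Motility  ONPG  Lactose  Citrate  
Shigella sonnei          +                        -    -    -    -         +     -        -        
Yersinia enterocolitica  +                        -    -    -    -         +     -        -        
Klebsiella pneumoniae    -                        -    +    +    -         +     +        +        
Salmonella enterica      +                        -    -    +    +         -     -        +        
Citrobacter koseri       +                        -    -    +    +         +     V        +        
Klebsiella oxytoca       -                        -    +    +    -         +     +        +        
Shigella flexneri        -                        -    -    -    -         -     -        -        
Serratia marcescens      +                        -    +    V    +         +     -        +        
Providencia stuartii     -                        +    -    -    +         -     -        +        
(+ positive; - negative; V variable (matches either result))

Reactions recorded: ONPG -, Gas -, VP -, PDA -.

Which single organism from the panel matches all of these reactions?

Gas -: excludes Klebsiella pneumoniae, Salmonella enterica, Citrobacter koseri, Klebsiella oxytoca — 5 left.
ONPG -: excludes Shigella sonnei, Yersinia enterocolitica, Serratia marcescens — 2 left.
VP -: all 2 remaining candidates are consistent.
PDA -: excludes Providencia stuartii — 1 left.

Shigella flexneri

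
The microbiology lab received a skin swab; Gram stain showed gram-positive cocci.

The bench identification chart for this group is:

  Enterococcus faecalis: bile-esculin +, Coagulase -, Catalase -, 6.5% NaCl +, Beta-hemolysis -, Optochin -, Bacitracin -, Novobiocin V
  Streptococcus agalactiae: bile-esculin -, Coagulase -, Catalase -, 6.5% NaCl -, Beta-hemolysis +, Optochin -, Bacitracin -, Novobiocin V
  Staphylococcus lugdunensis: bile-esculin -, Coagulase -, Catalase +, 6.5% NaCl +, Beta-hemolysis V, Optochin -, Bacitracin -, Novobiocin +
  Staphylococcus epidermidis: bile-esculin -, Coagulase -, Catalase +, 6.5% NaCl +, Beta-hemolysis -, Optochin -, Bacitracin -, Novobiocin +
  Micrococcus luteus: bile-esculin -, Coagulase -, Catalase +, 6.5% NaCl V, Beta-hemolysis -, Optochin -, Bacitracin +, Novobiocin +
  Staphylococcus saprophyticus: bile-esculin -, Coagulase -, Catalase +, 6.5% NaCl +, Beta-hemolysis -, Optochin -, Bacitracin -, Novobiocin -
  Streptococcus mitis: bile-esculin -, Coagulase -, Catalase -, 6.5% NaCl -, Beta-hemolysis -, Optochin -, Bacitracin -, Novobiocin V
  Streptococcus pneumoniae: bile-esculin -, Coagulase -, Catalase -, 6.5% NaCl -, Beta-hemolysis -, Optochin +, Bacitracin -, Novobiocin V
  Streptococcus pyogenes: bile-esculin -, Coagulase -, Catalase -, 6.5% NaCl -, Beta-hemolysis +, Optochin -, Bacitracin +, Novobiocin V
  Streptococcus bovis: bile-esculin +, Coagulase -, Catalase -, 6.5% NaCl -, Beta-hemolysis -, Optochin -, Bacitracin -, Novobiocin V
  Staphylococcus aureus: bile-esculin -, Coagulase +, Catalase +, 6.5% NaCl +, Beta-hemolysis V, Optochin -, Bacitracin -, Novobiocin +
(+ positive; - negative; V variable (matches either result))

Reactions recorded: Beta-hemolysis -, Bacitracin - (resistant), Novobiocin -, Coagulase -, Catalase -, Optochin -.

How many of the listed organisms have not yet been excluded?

Optochin -: excludes Streptococcus pneumoniae — 10 left.
Coagulase -: excludes Staphylococcus aureus — 9 left.
Novobiocin -: excludes Staphylococcus lugdunensis, Staphylococcus epidermidis, Micrococcus luteus — 6 left.
Beta-hemolysis -: excludes Streptococcus agalactiae, Streptococcus pyogenes — 4 left.
Bacitracin -: all 4 remaining candidates are consistent.
Catalase -: excludes Staphylococcus saprophyticus — 3 left.
Still consistent: Enterococcus faecalis, Streptococcus bovis, Streptococcus mitis.

3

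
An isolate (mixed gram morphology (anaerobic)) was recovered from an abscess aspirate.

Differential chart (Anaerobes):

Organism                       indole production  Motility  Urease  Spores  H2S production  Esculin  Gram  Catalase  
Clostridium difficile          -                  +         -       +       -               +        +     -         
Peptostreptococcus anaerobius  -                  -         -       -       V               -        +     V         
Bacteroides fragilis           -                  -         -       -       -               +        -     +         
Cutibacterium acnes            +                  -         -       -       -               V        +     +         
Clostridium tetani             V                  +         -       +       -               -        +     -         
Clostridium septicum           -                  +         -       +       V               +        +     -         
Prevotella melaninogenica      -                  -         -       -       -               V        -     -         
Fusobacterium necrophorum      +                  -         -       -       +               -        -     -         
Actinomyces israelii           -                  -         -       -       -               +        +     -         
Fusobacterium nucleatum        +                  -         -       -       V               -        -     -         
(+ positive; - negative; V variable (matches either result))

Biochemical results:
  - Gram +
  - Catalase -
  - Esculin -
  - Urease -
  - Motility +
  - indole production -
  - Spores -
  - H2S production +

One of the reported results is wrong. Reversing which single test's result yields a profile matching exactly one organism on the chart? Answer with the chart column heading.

Motility

As reported, no row in the chart matches all 8 reactions.
Reversing Spores → still no organism matches.
Reversing Esculin → still no organism matches.
Reversing Catalase → still no organism matches.
Reversing Motility (to -) → unique match: Peptostreptococcus anaerobius.
Reversing H2S production → still no organism matches.
Reversing indole production → still no organism matches.
Reversing Gram → still no organism matches.
Reversing Urease → still no organism matches.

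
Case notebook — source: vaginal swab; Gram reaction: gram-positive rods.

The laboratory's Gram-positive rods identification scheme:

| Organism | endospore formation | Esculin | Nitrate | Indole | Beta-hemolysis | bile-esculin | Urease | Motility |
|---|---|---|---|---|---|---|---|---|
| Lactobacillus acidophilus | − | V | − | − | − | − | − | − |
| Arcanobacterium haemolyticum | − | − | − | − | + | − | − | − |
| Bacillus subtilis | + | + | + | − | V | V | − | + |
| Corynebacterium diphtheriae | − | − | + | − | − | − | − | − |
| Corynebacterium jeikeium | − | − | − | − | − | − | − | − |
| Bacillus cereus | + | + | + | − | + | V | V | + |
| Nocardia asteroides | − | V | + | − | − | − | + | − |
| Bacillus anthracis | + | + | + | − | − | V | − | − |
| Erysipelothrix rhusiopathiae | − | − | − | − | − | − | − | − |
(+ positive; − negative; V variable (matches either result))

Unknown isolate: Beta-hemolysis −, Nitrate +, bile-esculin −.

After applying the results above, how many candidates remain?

4

Nitrate +: excludes Lactobacillus acidophilus, Arcanobacterium haemolyticum, Corynebacterium jeikeium, Erysipelothrix rhusiopathiae — 5 left.
Beta-hemolysis −: excludes Bacillus cereus — 4 left.
bile-esculin −: all 4 remaining candidates are consistent.
Still consistent: Bacillus anthracis, Bacillus subtilis, Corynebacterium diphtheriae, Nocardia asteroides.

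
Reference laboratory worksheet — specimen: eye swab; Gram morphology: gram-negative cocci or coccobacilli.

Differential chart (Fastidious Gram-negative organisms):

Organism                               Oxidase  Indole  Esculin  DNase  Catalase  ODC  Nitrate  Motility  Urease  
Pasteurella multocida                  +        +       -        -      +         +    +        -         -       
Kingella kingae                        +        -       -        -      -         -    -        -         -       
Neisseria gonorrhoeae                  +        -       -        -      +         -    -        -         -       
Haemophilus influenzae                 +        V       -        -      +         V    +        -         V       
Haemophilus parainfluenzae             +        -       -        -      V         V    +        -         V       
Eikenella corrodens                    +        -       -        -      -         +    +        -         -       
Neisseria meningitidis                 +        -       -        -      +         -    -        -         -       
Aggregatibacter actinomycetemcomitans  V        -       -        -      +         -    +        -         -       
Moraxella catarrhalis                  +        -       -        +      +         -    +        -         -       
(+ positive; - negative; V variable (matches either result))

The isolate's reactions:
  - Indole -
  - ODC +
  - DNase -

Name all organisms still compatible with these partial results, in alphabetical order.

Indole -: excludes Pasteurella multocida — 8 left.
DNase -: excludes Moraxella catarrhalis — 7 left.
ODC +: excludes Kingella kingae, Neisseria gonorrhoeae, Neisseria meningitidis, Aggregatibacter actinomycetemcomitans — 3 left.

Eikenella corrodens, Haemophilus influenzae, Haemophilus parainfluenzae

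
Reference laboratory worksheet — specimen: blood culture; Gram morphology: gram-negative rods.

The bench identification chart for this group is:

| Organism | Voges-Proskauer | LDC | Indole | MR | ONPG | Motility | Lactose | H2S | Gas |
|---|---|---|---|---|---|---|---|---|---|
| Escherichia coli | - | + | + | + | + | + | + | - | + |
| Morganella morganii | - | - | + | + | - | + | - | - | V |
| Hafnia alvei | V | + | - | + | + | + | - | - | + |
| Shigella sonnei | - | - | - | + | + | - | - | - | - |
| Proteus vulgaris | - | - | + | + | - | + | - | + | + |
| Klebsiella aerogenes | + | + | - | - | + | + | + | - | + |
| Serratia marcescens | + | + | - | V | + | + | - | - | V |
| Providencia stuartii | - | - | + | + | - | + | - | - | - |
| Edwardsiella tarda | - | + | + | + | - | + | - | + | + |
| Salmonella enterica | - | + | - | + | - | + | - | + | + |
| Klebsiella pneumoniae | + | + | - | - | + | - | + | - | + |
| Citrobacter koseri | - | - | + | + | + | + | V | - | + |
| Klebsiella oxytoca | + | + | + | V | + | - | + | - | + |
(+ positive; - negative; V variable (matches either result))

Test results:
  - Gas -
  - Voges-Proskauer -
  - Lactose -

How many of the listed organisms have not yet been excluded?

3

Voges-Proskauer -: excludes Klebsiella aerogenes, Serratia marcescens, Klebsiella pneumoniae, Klebsiella oxytoca — 9 left.
Gas -: excludes 6 organisms — 3 left.
Lactose -: all 3 remaining candidates are consistent.
Still consistent: Morganella morganii, Providencia stuartii, Shigella sonnei.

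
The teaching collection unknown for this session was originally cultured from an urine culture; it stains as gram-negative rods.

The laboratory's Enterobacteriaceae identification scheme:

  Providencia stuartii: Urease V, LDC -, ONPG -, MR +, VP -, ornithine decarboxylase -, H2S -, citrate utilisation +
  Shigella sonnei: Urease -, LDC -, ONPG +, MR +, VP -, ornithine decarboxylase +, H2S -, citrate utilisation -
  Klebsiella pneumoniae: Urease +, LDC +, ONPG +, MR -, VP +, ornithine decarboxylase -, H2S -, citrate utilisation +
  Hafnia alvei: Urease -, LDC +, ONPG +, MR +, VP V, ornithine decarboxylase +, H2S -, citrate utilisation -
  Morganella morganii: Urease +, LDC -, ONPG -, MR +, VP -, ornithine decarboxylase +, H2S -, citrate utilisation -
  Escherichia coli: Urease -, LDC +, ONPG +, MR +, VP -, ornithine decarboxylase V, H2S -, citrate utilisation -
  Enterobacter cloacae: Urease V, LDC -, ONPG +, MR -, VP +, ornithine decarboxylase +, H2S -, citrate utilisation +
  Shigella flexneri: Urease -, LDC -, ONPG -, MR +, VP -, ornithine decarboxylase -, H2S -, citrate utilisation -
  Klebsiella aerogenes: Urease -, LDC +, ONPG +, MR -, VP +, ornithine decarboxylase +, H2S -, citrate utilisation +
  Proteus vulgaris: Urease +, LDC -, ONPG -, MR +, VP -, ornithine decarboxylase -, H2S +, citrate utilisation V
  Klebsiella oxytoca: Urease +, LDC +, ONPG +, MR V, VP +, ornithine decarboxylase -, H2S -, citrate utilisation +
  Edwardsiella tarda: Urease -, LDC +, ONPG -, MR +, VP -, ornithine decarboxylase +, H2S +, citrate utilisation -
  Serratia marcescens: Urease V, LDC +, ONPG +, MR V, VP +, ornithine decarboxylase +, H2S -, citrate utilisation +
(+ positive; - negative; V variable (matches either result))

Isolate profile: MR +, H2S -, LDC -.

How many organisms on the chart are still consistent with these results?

MR +: excludes Klebsiella pneumoniae, Enterobacter cloacae, Klebsiella aerogenes — 10 left.
LDC -: excludes 5 organisms — 5 left.
H2S -: excludes Proteus vulgaris — 4 left.
Still consistent: Morganella morganii, Providencia stuartii, Shigella flexneri, Shigella sonnei.

4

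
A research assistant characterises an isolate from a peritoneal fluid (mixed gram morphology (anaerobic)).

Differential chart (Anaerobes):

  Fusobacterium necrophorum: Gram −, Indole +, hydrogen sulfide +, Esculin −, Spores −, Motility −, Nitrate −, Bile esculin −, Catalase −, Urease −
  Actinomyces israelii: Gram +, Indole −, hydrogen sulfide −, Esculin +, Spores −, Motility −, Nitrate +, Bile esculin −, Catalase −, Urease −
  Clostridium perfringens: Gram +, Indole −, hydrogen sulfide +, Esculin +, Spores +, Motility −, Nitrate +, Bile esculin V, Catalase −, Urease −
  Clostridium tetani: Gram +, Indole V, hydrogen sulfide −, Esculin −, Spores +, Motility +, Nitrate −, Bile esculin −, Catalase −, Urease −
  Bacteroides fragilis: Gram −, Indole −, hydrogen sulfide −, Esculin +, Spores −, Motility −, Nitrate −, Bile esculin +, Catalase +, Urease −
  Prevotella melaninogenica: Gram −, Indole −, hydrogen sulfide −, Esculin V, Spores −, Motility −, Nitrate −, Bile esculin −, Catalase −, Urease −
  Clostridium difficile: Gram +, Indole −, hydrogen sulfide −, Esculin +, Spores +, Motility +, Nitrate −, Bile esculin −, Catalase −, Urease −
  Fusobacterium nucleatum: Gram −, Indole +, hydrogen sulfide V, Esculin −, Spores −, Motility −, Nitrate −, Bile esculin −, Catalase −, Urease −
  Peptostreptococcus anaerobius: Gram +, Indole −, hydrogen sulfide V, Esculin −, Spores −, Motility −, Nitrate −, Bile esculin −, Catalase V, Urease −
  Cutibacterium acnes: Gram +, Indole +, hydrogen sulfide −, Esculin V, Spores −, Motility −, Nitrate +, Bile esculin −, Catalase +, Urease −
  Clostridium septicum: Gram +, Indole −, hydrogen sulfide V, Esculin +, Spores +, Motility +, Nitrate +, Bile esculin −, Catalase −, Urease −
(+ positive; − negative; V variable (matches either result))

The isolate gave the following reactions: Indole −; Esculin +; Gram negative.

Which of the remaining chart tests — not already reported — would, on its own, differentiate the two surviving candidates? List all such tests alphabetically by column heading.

Esculin +: excludes Fusobacterium necrophorum, Clostridium tetani, Fusobacterium nucleatum, Peptostreptococcus anaerobius — 7 left.
Indole −: excludes Cutibacterium acnes — 6 left.
Gram −: excludes Actinomyces israelii, Clostridium perfringens, Clostridium difficile, Clostridium septicum — 2 left.
Two candidates remain: Bacteroides fragilis and Prevotella melaninogenica.
  hydrogen sulfide: − vs − — same for both, does not separate.
  Spores: − vs − — same for both, does not separate.
  Motility: − vs − — same for both, does not separate.
  Nitrate: − vs − — same for both, does not separate.
  Bile esculin: Bacteroides fragilis +, Prevotella melaninogenica − — discriminates.
  Catalase: Bacteroides fragilis +, Prevotella melaninogenica − — discriminates.
  Urease: − vs − — same for both, does not separate.

Bile esculin, Catalase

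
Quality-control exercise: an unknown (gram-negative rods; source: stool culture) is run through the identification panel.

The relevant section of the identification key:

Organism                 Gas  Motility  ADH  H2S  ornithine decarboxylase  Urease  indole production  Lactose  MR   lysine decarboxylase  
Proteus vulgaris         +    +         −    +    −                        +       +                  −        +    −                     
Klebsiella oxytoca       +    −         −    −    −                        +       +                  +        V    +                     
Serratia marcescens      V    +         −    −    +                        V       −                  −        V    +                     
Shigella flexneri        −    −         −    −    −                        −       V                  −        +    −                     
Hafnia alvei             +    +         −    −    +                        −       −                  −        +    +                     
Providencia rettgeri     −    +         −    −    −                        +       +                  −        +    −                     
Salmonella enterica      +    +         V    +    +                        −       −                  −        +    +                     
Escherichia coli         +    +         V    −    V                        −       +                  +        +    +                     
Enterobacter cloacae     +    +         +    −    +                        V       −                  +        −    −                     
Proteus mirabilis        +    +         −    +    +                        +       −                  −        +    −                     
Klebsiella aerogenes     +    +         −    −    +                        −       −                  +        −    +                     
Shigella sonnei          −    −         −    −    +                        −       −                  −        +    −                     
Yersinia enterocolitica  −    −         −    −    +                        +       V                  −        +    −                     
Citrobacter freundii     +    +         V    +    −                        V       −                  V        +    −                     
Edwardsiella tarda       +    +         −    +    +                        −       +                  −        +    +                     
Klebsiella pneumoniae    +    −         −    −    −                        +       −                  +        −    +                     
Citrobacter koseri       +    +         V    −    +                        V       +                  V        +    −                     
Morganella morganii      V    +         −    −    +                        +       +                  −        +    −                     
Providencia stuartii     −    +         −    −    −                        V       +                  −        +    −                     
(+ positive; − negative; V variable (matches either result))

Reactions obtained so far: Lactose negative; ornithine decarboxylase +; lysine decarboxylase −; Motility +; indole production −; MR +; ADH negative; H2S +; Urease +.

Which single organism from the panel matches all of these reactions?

Proteus mirabilis

MR +: excludes Enterobacter cloacae, Klebsiella aerogenes, Klebsiella pneumoniae — 16 left.
ADH −: all 16 remaining candidates are consistent.
lysine decarboxylase −: excludes 6 organisms — 10 left.
Lactose −: all 10 remaining candidates are consistent.
ornithine decarboxylase +: excludes 5 organisms — 5 left.
Motility +: excludes Shigella sonnei, Yersinia enterocolitica — 3 left.
indole production −: excludes Citrobacter koseri, Morganella morganii — 1 left.
H2S +: the one remaining candidate is consistent.
Urease +: the one remaining candidate is consistent.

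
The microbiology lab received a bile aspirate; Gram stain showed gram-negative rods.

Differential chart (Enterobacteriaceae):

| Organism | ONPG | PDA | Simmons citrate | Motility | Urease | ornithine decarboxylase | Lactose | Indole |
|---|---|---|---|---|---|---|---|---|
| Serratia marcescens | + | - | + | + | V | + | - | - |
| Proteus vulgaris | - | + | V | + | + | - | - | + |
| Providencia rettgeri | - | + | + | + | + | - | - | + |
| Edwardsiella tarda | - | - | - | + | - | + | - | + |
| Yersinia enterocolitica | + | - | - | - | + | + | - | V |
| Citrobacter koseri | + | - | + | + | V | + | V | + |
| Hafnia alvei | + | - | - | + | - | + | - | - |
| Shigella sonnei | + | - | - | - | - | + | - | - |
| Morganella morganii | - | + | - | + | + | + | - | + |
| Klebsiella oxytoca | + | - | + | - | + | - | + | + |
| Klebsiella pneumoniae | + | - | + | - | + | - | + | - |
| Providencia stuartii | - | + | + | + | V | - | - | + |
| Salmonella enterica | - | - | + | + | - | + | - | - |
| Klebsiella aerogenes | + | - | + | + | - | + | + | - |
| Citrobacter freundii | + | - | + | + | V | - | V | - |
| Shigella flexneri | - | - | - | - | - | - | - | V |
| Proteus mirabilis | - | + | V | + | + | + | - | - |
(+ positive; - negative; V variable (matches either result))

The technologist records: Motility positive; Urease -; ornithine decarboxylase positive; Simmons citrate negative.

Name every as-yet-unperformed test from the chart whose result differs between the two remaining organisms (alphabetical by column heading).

Simmons citrate -: excludes 9 organisms — 8 left.
ornithine decarboxylase +: excludes Proteus vulgaris, Shigella flexneri — 6 left.
Motility +: excludes Yersinia enterocolitica, Shigella sonnei — 4 left.
Urease -: excludes Morganella morganii, Proteus mirabilis — 2 left.
Two candidates remain: Edwardsiella tarda and Hafnia alvei.
  ONPG: Edwardsiella tarda -, Hafnia alvei + — discriminates.
  PDA: - vs - — same for both, does not separate.
  Lactose: - vs - — same for both, does not separate.
  Indole: Edwardsiella tarda +, Hafnia alvei - — discriminates.

Indole, ONPG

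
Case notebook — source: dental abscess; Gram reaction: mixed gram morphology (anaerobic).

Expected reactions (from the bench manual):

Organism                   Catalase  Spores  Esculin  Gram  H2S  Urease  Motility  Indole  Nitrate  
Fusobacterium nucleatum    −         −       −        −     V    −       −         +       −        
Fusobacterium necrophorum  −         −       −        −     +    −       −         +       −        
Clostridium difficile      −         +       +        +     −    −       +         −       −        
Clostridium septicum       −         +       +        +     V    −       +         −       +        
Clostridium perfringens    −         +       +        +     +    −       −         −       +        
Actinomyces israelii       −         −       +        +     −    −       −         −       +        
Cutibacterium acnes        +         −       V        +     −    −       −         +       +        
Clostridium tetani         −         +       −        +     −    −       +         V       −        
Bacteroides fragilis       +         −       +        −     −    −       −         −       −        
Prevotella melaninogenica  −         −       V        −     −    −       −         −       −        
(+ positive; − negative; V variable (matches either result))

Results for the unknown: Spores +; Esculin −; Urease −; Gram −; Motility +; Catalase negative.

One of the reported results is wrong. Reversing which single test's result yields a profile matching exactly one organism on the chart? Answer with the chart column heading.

Gram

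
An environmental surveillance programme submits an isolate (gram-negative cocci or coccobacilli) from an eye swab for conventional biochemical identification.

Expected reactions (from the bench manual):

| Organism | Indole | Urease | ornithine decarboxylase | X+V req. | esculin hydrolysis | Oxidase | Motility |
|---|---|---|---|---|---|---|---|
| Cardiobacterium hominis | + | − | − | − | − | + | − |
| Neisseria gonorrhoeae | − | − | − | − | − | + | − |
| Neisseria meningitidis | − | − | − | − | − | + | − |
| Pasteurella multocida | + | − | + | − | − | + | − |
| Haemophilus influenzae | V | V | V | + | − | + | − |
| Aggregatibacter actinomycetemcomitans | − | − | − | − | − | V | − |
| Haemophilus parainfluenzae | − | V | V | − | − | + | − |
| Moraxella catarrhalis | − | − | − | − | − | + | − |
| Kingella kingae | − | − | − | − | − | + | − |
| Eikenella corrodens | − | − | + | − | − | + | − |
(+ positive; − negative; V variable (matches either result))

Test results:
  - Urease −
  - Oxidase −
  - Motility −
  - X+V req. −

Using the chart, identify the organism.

X+V req. −: excludes Haemophilus influenzae — 9 left.
Motility −: all 9 remaining candidates are consistent.
Oxidase −: excludes 8 organisms — 1 left.
Urease −: the one remaining candidate is consistent.

Aggregatibacter actinomycetemcomitans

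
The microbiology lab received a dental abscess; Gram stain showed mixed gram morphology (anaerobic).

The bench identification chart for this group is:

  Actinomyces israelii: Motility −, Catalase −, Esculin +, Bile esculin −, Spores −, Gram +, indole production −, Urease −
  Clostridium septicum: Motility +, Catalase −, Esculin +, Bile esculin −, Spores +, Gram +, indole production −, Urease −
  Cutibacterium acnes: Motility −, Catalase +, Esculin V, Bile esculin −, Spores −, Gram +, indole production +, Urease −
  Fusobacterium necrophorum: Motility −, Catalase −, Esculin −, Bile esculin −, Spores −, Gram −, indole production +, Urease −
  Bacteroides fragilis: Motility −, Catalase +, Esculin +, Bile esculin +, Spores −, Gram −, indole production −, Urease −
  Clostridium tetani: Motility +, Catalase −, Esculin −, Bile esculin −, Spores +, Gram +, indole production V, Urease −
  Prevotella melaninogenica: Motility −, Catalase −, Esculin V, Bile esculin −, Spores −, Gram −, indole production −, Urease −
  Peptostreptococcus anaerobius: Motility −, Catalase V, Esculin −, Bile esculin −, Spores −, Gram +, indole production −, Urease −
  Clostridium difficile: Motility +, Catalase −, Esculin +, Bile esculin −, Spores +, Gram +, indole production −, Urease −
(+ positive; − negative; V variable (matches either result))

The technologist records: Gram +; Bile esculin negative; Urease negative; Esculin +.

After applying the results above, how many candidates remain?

4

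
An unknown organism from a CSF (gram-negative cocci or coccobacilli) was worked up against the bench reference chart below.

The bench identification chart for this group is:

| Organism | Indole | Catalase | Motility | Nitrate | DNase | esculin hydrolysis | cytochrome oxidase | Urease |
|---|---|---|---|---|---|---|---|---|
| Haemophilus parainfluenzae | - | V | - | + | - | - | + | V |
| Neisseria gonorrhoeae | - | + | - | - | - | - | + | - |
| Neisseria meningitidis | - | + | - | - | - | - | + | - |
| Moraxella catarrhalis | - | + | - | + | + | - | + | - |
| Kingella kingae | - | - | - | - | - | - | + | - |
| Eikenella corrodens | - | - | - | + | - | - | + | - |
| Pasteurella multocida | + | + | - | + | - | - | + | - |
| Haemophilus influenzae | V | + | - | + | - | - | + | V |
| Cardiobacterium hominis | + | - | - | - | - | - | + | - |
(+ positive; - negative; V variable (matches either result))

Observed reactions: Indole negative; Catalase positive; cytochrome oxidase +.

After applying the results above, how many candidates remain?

5

Catalase +: excludes Kingella kingae, Eikenella corrodens, Cardiobacterium hominis — 6 left.
Indole -: excludes Pasteurella multocida — 5 left.
cytochrome oxidase +: all 5 remaining candidates are consistent.
Still consistent: Haemophilus influenzae, Haemophilus parainfluenzae, Moraxella catarrhalis, Neisseria gonorrhoeae, Neisseria meningitidis.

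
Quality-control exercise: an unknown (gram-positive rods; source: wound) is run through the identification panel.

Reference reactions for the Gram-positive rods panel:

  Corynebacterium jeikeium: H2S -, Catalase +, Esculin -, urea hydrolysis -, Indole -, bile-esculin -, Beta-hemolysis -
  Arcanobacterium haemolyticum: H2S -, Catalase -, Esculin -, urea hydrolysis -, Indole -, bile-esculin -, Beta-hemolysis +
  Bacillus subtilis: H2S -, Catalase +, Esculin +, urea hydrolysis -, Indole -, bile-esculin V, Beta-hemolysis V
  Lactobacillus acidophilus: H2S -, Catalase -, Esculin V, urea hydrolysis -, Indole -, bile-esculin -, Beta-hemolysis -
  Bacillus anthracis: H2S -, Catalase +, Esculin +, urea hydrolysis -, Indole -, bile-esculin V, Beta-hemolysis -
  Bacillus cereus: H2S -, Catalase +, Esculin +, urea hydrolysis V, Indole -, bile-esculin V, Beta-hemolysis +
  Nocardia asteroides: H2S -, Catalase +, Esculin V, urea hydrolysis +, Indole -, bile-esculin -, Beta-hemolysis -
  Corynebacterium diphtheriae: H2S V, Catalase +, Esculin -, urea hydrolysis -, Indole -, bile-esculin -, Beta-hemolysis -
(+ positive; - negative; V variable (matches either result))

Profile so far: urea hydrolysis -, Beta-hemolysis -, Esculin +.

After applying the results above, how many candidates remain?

3

urea hydrolysis -: excludes Nocardia asteroides — 7 left.
Esculin +: excludes Corynebacterium jeikeium, Arcanobacterium haemolyticum, Corynebacterium diphtheriae — 4 left.
Beta-hemolysis -: excludes Bacillus cereus — 3 left.
Still consistent: Bacillus anthracis, Bacillus subtilis, Lactobacillus acidophilus.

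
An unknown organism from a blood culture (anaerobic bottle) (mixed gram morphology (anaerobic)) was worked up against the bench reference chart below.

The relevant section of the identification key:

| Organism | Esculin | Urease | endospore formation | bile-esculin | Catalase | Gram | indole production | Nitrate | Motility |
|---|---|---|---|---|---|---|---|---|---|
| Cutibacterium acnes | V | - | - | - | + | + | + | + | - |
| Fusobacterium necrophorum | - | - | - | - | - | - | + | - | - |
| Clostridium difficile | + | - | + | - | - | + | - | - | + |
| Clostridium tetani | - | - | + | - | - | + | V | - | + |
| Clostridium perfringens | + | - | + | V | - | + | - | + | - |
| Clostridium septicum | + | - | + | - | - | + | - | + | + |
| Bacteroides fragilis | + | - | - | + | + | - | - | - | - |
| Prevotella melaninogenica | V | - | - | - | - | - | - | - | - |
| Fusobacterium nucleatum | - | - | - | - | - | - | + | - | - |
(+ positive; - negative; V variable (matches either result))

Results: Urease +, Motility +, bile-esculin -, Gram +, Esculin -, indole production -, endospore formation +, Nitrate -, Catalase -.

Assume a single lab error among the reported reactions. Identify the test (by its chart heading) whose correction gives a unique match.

As reported, no row in the chart matches all 9 reactions.
Reversing bile-esculin → still no organism matches.
Reversing Catalase → still no organism matches.
Reversing Esculin → still no organism matches.
Reversing endospore formation → still no organism matches.
Reversing Gram → still no organism matches.
Reversing indole production → still no organism matches.
Reversing Motility → still no organism matches.
Reversing Urease (to -) → unique match: Clostridium tetani.
Reversing Nitrate → still no organism matches.

Urease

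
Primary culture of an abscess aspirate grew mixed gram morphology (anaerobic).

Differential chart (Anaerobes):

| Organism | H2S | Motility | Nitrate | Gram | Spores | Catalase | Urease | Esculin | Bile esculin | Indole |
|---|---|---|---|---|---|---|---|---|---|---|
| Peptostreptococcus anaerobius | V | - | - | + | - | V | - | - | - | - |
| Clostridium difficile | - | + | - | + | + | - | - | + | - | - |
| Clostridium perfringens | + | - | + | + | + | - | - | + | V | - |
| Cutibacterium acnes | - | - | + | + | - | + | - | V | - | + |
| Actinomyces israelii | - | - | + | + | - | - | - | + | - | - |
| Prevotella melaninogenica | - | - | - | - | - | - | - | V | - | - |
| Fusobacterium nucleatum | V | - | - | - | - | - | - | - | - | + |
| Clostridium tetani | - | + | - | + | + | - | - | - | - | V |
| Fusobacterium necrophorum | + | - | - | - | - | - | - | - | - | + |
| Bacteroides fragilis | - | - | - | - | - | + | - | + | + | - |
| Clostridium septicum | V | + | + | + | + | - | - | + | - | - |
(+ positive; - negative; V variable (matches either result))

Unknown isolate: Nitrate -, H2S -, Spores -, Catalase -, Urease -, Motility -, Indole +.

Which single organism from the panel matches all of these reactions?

Fusobacterium nucleatum

Motility -: excludes Clostridium difficile, Clostridium tetani, Clostridium septicum — 8 left.
Indole +: excludes 5 organisms — 3 left.
Nitrate -: excludes Cutibacterium acnes — 2 left.
Catalase -: all 2 remaining candidates are consistent.
H2S -: excludes Fusobacterium necrophorum — 1 left.
Spores -: the one remaining candidate is consistent.
Urease -: the one remaining candidate is consistent.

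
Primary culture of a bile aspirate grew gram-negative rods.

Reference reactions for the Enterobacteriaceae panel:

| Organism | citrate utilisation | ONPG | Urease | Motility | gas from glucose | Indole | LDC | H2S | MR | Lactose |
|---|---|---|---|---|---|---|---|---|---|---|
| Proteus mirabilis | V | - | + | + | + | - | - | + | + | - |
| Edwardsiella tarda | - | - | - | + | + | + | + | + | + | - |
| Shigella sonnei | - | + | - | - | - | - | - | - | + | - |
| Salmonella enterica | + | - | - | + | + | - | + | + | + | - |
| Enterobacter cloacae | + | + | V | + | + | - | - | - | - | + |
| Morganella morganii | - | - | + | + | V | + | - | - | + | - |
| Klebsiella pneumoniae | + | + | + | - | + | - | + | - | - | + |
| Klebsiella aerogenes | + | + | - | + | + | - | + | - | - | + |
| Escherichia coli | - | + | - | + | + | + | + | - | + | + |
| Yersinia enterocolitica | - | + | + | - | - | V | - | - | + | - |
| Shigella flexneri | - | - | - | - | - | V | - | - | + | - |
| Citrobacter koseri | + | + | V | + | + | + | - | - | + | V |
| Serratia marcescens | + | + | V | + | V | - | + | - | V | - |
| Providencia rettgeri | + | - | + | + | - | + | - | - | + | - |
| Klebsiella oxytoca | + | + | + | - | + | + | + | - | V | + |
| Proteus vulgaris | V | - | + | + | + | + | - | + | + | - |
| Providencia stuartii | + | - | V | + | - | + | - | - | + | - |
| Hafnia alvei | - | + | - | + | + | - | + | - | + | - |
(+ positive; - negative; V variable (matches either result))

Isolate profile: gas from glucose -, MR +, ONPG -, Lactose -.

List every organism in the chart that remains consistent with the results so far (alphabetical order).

Morganella morganii, Providencia rettgeri, Providencia stuartii, Shigella flexneri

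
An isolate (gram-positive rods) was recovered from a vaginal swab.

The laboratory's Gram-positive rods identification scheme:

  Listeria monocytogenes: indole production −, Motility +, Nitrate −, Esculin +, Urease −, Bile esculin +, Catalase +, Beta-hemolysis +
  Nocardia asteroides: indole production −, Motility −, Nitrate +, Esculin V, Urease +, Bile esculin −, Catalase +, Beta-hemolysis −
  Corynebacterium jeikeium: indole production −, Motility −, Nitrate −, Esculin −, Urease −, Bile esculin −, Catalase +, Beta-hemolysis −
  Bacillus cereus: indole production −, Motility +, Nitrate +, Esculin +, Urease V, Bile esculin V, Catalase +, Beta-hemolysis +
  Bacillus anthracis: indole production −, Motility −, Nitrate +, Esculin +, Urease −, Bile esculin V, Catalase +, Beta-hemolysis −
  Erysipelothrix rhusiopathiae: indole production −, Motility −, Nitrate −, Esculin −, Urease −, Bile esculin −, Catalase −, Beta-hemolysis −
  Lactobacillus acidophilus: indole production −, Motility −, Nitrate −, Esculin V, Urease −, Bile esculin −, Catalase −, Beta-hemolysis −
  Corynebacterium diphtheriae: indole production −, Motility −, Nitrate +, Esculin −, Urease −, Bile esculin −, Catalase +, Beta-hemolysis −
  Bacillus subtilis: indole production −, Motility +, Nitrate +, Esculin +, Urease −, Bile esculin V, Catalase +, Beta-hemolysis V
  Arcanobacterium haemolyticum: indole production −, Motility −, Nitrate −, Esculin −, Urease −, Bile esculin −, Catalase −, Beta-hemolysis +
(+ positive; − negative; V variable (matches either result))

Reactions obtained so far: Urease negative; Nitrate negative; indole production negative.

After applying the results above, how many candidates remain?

5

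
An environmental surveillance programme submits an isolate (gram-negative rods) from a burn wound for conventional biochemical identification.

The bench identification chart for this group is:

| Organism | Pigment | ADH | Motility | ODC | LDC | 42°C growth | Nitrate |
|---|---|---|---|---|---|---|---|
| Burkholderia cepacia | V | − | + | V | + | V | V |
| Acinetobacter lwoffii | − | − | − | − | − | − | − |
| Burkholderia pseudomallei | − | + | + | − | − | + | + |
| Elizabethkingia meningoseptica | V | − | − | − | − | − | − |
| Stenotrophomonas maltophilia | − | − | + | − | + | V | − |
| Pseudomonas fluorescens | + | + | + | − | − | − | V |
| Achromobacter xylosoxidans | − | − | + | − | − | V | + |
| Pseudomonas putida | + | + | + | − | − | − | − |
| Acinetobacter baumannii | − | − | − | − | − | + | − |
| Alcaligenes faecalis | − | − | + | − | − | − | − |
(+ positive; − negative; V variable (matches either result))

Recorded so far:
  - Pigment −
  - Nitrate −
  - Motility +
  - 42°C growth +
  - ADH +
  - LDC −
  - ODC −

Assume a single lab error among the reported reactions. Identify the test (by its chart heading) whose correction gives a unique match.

As reported, no row in the chart matches all 7 reactions.
Reversing Pigment → still no organism matches.
Reversing ADH → still no organism matches.
Reversing Nitrate (to +) → unique match: Burkholderia pseudomallei.
Reversing Motility → still no organism matches.
Reversing ODC → still no organism matches.
Reversing 42°C growth → still no organism matches.
Reversing LDC → still no organism matches.

Nitrate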